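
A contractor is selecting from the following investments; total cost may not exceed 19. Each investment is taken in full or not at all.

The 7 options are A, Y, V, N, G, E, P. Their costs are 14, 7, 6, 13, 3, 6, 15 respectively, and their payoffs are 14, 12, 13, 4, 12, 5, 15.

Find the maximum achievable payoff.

37

This is an integer program with binary decision variables.
Allowing fractional choices, the relaxed optimum would be about 40.0, but investments are indivisible.
Y + V + E: cost 7 + 6 + 6 = 19 ≤ 19, payoff 12 + 13 + 5 = 30.
V + G + E: cost 6 + 3 + 6 = 15 ≤ 19, payoff 13 + 12 + 5 = 30.
Y + V + G: cost 7 + 6 + 3 = 16 ≤ 19, payoff 12 + 13 + 12 = 37.
Best is Y, V, and G with total payoff 37.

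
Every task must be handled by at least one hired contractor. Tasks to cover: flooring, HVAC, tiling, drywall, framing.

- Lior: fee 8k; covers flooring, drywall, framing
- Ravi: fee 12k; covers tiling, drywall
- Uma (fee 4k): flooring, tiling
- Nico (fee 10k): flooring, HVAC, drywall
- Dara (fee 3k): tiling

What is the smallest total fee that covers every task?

21

The greedy cost-per-new-task heuristic would pick Uma, Lior, and Nico for 22, but a cheaper cover exists.
Choose Lior, Nico, and Dara: together they cover flooring, HVAC, tiling, drywall, framing — every task.
Total fee: 8 + 10 + 3 = 21.
No cover costs less than 21.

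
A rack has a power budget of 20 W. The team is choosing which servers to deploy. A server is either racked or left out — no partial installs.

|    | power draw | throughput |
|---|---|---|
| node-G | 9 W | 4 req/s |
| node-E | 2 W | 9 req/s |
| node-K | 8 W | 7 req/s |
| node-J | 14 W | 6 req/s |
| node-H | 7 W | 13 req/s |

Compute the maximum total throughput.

29

Treat it as a binary knapsack problem.
Allowing fractional choices, the relaxed optimum would be about 30.3, but servers are indivisible.
node-E + node-H: power draw 2 + 7 = 9 ≤ 20, throughput 9 + 13 = 22.
node-G + node-E + node-H: power draw 9 + 2 + 7 = 18 ≤ 20, throughput 4 + 9 + 13 = 26.
node-E + node-K + node-H: power draw 2 + 8 + 7 = 17 ≤ 20, throughput 9 + 7 + 13 = 29.
Best is node-E, node-K, and node-H with total throughput 29.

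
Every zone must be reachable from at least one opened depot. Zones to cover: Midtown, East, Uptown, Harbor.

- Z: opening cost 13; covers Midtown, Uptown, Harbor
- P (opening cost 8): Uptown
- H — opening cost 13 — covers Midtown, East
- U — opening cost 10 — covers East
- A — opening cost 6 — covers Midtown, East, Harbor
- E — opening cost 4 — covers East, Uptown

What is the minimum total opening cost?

Choose A and E: together they cover Midtown, East, Uptown, Harbor — every zone.
Total opening cost: 6 + 4 = 10.
No cover costs less than 10.

10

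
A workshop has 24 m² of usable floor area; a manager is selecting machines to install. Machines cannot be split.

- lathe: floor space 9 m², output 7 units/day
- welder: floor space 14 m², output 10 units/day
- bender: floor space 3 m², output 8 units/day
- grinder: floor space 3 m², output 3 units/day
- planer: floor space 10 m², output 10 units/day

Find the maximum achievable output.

25

This is a 0-1 knapsack instance.
Allowing fractional choices, the relaxed optimum would be about 27.2, but machines are indivisible.
bender + grinder + planer: floor space 3 + 3 + 10 = 16 ≤ 24, output 8 + 3 + 10 = 21.
lathe + bender + planer: floor space 9 + 3 + 10 = 22 ≤ 24, output 7 + 8 + 10 = 25.
Best is lathe, bender, and planer with total output 25.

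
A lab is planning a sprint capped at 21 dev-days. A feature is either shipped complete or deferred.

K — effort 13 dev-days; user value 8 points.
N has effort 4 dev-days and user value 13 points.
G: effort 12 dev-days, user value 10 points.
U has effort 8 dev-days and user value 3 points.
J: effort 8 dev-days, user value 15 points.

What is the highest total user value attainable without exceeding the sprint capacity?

31

Allowing fractional choices, the relaxed optimum would be about 35.5, but features are indivisible.
N + U + J: effort 4 + 8 + 8 = 20 ≤ 21, user value 13 + 3 + 15 = 31.
G + J: effort 12 + 8 = 20 ≤ 21, user value 10 + 15 = 25.
N + J: effort 4 + 8 = 12 ≤ 21, user value 13 + 15 = 28.
Best is N, U, and J with total user value 31.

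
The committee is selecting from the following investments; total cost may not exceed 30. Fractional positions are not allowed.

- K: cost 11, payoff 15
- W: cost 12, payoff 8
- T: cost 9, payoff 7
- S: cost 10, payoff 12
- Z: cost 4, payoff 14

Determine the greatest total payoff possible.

Take K, S, and Z: cost 11 + 10 + 4 = 25 ≤ 30, payoff 15 + 12 + 14 = 41.
No other feasible combination does better.

41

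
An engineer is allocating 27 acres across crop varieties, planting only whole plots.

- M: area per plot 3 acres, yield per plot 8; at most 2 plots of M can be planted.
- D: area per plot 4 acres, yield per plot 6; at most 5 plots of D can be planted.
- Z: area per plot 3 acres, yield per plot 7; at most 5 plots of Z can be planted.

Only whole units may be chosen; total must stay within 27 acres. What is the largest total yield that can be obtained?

Take 2×M, 1×D, and 5×Z: area 25 ≤ 27, yield 2·8 + 1·6 + 5·7 = 57.
M has the best ratio (8/3) and is taken to its limit of 2; remaining capacity is filled optimally with the others.

57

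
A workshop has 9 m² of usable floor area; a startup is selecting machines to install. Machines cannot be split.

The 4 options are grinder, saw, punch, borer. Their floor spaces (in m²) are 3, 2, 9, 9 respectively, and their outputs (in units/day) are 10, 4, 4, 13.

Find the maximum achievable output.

This is an integer program with binary decision variables.
grinder + saw: floor space 3 + 2 = 5 ≤ 9, output 10 + 4 = 14.
grinder: floor space 3 ≤ 9, output 10.
borer: floor space 9 ≤ 9, output 13.
Best is grinder and saw with total output 14.

14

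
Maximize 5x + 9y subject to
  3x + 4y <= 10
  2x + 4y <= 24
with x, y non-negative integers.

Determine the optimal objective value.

19

(x,y)=(2,1): 3·2+4·1=10≤10, 2·2+4·1=8≤24, objective 19.
(x,y)=(0,2): 3·0+4·2=8≤10, 2·0+4·2=8≤24, objective 18.
(x,y)=(3,0): 3·3+4·0=9≤10, 2·3+4·0=6≤24, objective 15.
No feasible integer point exceeds 19.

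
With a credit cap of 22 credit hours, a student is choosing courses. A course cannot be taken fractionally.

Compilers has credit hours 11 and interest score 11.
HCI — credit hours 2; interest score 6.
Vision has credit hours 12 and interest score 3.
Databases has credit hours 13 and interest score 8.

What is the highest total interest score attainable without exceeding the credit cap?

17

Compilers + HCI: credit hours 11 + 2 = 13 ≤ 22, interest score 11 + 6 = 17.
Compilers: credit hours 11 ≤ 22, interest score 11.
HCI + Databases: credit hours 2 + 13 = 15 ≤ 22, interest score 6 + 8 = 14.
Best is Compilers and HCI with total interest score 17.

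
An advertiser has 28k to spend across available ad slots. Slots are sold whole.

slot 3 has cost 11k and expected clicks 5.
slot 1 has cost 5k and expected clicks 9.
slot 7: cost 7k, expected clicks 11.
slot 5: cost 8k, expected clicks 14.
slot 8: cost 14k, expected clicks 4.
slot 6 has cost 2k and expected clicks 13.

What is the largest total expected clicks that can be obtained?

Allowing fractional choices, the relaxed optimum would be about 49.7, but ad slots are indivisible.
slot 3 + slot 7 + slot 5 + slot 6: cost 11 + 7 + 8 + 2 = 28 ≤ 28, expected clicks 5 + 11 + 14 + 13 = 43.
slot 1 + slot 7 + slot 5 + slot 6: cost 5 + 7 + 8 + 2 = 22 ≤ 28, expected clicks 9 + 11 + 14 + 13 = 47.
Best is slot 1, slot 7, slot 5, and slot 6 with total expected clicks 47.

47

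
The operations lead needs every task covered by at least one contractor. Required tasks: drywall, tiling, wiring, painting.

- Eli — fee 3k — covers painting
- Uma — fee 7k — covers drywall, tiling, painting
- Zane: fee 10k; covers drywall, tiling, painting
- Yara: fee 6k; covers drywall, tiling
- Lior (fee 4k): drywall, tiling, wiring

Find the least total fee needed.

7

Choose Eli and Lior: together they cover drywall, tiling, wiring, painting — every task.
Total fee: 3 + 4 = 7.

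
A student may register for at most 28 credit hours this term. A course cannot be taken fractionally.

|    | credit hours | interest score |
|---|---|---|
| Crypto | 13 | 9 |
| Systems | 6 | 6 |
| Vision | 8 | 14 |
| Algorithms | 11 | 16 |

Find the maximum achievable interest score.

Take Systems, Vision, and Algorithms: credit hours 6 + 8 + 11 = 25 ≤ 28, interest score 6 + 14 + 16 = 36.
No other feasible combination does better.

36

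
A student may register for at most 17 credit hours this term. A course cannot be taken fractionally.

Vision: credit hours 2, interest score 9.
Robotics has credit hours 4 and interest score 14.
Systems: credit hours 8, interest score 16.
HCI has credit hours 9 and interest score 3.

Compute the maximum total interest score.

Vision + Robotics + Systems: credit hours 2 + 4 + 8 = 14 ≤ 17, interest score 9 + 14 + 16 = 39.
Vision + Robotics + HCI: credit hours 2 + 4 + 9 = 15 ≤ 17, interest score 9 + 14 + 3 = 26.
Robotics + Systems: credit hours 4 + 8 = 12 ≤ 17, interest score 14 + 16 = 30.
Best is Vision, Robotics, and Systems with total interest score 39.

39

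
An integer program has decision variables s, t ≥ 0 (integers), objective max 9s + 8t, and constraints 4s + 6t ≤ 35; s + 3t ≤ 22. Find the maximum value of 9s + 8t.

Relaxing integrality, the LP optimum is 78.75 at (s,t) = (8.75, 0), which is not an integer point.
(s,t)=(8,0): 4·8+6·0=32≤35, 1·8+3·0=8≤22, objective 72.
(s,t)=(7,1): 4·7+6·1=34≤35, 1·7+3·1=10≤22, objective 71.
(s,t)=(7,0): 4·7+6·0=28≤35, 1·7+3·0=7≤22, objective 63.
Maximum is 72 at (s,t)=(8,0).

72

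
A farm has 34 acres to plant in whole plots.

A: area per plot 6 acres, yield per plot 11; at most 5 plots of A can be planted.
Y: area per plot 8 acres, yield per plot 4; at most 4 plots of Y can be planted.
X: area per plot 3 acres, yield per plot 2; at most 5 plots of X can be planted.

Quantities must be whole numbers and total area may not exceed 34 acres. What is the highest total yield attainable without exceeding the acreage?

57

A has the best ratio (11/6); taking only A gives at most 5×11 = 55 (stopped by the area limit).
Mixing does better — 5×A and 1×X: area 33 ≤ 34, yield 5·11 + 1·2 = 57.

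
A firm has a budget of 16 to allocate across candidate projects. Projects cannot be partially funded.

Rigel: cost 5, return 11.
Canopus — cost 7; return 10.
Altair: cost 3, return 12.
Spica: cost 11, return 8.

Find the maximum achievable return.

Treat it as a binary knapsack problem.
Rigel + Canopus + Altair: cost 5 + 7 + 3 = 15 ≤ 16, return 11 + 10 + 12 = 33.
Canopus + Altair: cost 7 + 3 = 10 ≤ 16, return 10 + 12 = 22.
Rigel + Altair: cost 5 + 3 = 8 ≤ 16, return 11 + 12 = 23.
Best is Rigel, Canopus, and Altair with total return 33.

33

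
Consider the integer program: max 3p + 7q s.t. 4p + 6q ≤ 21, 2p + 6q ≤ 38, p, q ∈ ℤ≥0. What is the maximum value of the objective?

21

(p,q)=(0,3) is feasible, giving 21.
(p,q)=(1,2) is feasible, giving 17.
(p,q)=(0,2) is feasible, giving 14.
The best lattice point is (0,3), giving 21.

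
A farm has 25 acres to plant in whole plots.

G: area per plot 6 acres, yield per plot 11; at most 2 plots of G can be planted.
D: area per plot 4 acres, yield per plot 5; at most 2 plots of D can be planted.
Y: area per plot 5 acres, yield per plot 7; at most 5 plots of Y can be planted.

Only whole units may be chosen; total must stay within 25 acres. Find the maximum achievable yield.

G has the best ratio (11/6); taking only G gives at most 2×11 = 22 (stopped by the supply cap of 2).
Mixing does better — 2×G, 2×D, and 1×Y: area 25 ≤ 25, yield 2·11 + 2·5 + 1·7 = 39.

39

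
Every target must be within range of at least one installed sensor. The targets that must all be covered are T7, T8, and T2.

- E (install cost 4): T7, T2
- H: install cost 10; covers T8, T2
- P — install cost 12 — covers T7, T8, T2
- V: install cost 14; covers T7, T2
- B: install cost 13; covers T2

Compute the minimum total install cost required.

12

The greedy cost-per-new-target heuristic would pick E and H for 14, but a cheaper cover exists.
P alone covers T7, T8, T2 — every target.
Total install cost: 12.
No cover costs less than 12.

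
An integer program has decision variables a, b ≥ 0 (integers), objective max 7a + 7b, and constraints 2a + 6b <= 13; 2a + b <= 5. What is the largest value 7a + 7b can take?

(a,b)=(2,1) is feasible, giving 21.
(a,b)=(1,1) is feasible, giving 14.
No feasible integer point exceeds 21.

21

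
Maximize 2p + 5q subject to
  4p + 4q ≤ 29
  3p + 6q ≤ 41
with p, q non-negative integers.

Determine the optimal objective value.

The continuous relaxation peaks at (0, 6.83) with value 34.17; rounding to a feasible lattice point costs some objective.
(p,q)=(1,6) is feasible, giving 32.
(p,q)=(0,6) is feasible, giving 30.
(p,q)=(2,5) is feasible, giving 29.
Maximum is 32 at (p,q)=(1,6).

32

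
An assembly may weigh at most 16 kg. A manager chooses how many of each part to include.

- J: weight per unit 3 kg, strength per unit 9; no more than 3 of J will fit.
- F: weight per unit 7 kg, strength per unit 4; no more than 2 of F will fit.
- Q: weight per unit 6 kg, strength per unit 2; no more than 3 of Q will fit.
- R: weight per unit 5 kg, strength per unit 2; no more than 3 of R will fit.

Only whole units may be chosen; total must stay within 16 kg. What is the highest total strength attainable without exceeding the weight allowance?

31

3×J and 1×R: weight 14 ≤ 16, strength 3·9 + 1·2 = 29.
3×J and 1×F: weight 16 ≤ 16, strength 3·9 + 1·4 = 31.
Best is 31.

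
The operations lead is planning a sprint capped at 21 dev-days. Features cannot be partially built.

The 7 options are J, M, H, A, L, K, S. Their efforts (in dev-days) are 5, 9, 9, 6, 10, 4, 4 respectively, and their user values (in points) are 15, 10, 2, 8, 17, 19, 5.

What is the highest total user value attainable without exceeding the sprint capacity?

Allowing fractional choices, the relaxed optimum would be about 53.7, but features are indivisible.
J + M + K: effort 5 + 9 + 4 = 18 ≤ 21, user value 15 + 10 + 19 = 44.
J + L + K: effort 5 + 10 + 4 = 19 ≤ 21, user value 15 + 17 + 19 = 51.
J + A + K + S: effort 5 + 6 + 4 + 4 = 19 ≤ 21, user value 15 + 8 + 19 + 5 = 47.
Best is J, L, and K with total user value 51.

51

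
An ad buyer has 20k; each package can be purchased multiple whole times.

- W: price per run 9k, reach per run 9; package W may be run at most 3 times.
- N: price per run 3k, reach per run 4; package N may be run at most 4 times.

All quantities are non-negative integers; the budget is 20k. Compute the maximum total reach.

21

1×W and 3×N: price 18 ≤ 20, reach 1·9 + 3·4 = 21.
2×W: price 18 ≤ 20, reach 2·9 = 18.
Best is 21.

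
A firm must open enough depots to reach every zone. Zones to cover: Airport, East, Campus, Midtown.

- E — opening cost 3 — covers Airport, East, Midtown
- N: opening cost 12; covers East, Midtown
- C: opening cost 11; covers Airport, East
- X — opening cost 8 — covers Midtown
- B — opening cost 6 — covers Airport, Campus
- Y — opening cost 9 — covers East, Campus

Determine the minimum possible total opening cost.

This is a weighted set-cover instance.
Choose E and B: together they cover Airport, East, Campus, Midtown — every zone.
Total opening cost: 3 + 6 = 9.
No cover costs less than 9.

9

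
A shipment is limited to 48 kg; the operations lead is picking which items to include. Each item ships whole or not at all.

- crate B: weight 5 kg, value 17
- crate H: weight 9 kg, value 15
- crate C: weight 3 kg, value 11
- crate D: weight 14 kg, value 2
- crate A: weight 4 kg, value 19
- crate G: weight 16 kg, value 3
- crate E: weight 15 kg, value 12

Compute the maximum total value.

74

Allowing fractional choices, the relaxed optimum would be about 76.2, but items are indivisible.
crate B + crate H + crate C + crate A + crate E: weight 5 + 9 + 3 + 4 + 15 = 36 ≤ 48, value 17 + 15 + 11 + 19 + 12 = 74.
crate B + crate H + crate C + crate A + crate G: weight 5 + 9 + 3 + 4 + 16 = 37 ≤ 48, value 17 + 15 + 11 + 19 + 3 = 65.
Best is crate B, crate H, crate C, crate A, and crate E with total value 74.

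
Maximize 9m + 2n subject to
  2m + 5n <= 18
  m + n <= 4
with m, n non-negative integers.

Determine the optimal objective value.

(m,n)=(4,0): 2·4+5·0=8≤18, 1·4+1·0=4≤4, objective 36.
(m,n)=(3,1): 2·3+5·1=11≤18, 1·3+1·1=4≤4, objective 29.
The best lattice point is (4,0), giving 36.

36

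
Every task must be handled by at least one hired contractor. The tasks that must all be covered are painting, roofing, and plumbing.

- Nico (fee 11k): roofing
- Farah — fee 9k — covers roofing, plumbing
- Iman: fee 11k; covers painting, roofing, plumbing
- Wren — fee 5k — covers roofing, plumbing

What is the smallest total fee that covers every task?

11

The greedy cost-per-new-task heuristic would pick Wren and Iman for 16, but a cheaper cover exists.
Iman alone covers painting, roofing, plumbing — every task.
Total fee: 11.
No cover costs less than 11.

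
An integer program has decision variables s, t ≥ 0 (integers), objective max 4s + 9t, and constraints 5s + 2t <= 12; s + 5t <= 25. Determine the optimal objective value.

45

Relaxing integrality, the LP optimum is 45.96 at (s,t) = (0.435, 4.91), which is not an integer point.
(s,t)=(0,5): 5·0+2·5=10≤12, 1·0+5·5=25≤25, objective 45.
(s,t)=(0,4): 5·0+2·4=8≤12, 1·0+5·4=20≤25, objective 36.
Maximum is 45 at (s,t)=(0,5).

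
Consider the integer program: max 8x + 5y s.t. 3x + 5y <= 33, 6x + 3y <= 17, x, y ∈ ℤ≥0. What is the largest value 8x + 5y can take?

(x,y)=(0,5): 3·0+5·5=25≤33, 6·0+3·5=15≤17, objective 25.
(x,y)=(0,4): 3·0+5·4=20≤33, 6·0+3·4=12≤17, objective 20.
The best lattice point is (0,5), giving 25.

25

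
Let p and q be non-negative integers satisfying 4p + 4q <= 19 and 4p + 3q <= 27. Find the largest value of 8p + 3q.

(p,q)=(4,0): 4·4+4·0=16≤19, 4·4+3·0=16≤27, objective 32.
(p,q)=(3,1): 4·3+4·1=16≤19, 4·3+3·1=15≤27, objective 27.
(p,q)=(3,0): 4·3+4·0=12≤19, 4·3+3·0=12≤27, objective 24.
Maximum is 32 at (p,q)=(4,0).

32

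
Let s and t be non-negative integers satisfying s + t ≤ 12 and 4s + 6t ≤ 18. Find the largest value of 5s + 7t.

22

The continuous relaxation peaks at (4.5, 0) with value 22.50; rounding to a feasible lattice point costs some objective.
(s,t)=(3,1): 1·3+1·1=4≤12, 4·3+6·1=18≤18, objective 22.
(s,t)=(4,0): 1·4+1·0=4≤12, 4·4+6·0=16≤18, objective 20.
(s,t)=(2,1): 1·2+1·1=3≤12, 4·2+6·1=14≤18, objective 17.
No feasible integer point exceeds 22.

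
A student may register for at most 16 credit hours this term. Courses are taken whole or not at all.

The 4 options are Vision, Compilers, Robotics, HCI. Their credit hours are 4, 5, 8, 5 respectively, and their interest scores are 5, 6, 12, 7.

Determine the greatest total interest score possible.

19

Allowing fractional choices, the relaxed optimum would be about 22.8, but courses are indivisible.
Compilers + Robotics: credit hours 5 + 8 = 13 ≤ 16, interest score 6 + 12 = 18.
Robotics + HCI: credit hours 8 + 5 = 13 ≤ 16, interest score 12 + 7 = 19.
Best is Robotics and HCI with total interest score 19.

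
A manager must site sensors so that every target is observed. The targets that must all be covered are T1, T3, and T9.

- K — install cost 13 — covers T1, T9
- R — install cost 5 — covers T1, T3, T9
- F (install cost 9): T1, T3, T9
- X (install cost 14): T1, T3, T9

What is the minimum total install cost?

5

This is an integer covering problem.
R alone covers T1, T3, T9 — every target.
Total install cost: 5.
No cover costs less than 5.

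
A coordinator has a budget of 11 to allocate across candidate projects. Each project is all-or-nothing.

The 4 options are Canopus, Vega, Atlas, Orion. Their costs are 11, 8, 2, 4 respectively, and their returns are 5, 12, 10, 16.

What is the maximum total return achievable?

26

This is an integer program with binary decision variables.
Atlas + Orion: cost 2 + 4 = 6 ≤ 11, return 10 + 16 = 26.
Orion: cost 4 ≤ 11, return 16.
Vega + Atlas: cost 8 + 2 = 10 ≤ 11, return 12 + 10 = 22.
Best is Atlas and Orion with total return 26.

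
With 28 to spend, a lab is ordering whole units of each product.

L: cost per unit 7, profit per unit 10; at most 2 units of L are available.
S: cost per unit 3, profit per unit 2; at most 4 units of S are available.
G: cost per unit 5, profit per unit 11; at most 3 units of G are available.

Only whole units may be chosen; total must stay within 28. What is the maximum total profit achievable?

47

This is a bounded integer knapsack.
Take 1×L, 2×S, and 3×G: cost 28 ≤ 28, profit 1·10 + 2·2 + 3·11 = 47.
G has the best ratio (11/5) and is taken to its limit of 3; remaining capacity is filled optimally with the others.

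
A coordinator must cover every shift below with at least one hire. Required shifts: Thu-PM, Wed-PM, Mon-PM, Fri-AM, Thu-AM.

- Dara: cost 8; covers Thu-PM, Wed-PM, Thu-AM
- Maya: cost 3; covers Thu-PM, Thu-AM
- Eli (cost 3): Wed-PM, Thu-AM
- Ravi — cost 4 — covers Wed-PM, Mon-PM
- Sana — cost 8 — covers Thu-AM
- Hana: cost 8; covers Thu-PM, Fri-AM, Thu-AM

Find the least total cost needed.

12

The greedy cost-per-new-shift heuristic would pick Maya, Ravi, and Hana for 15, but a cheaper cover exists.
Choose Ravi and Hana: together they cover Thu-PM, Wed-PM, Mon-PM, Fri-AM, Thu-AM — every shift.
Total cost: 4 + 8 = 12.
No cover costs less than 12.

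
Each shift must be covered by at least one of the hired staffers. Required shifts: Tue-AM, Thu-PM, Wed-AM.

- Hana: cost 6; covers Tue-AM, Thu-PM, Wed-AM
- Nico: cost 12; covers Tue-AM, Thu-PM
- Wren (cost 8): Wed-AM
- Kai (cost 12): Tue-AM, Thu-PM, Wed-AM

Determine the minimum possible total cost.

6

Hana alone covers Tue-AM, Thu-PM, Wed-AM — every shift.
Total cost: 6.
No cover costs less than 6.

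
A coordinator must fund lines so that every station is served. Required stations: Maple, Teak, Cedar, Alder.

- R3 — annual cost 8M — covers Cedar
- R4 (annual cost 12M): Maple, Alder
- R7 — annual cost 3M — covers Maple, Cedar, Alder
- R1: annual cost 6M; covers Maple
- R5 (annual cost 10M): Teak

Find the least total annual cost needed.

13

This is a weighted set-cover instance.
Choose R7 and R5: together they cover Maple, Teak, Cedar, Alder — every station.
Total annual cost: 3 + 10 = 13.
No cover costs less than 13.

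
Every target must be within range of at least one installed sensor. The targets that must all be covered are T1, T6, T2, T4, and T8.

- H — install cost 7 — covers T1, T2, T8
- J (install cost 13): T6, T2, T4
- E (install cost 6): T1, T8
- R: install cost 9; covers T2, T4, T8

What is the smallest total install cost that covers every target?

The greedy cost-per-new-target heuristic would pick H and J for 20, but a cheaper cover exists.
Choose J and E: together they cover T1, T6, T2, T4, T8 — every target.
Total install cost: 13 + 6 = 19.
No cover costs less than 19.

19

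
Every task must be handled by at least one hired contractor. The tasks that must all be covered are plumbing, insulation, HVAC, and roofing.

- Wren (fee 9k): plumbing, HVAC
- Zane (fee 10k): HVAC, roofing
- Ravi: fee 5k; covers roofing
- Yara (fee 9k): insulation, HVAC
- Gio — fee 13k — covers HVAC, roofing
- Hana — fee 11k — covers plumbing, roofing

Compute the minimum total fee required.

The greedy cost-per-new-task heuristic would pick Wren, Ravi, and Yara for 23, but a cheaper cover exists.
Choose Yara and Hana: together they cover plumbing, insulation, HVAC, roofing — every task.
Total fee: 9 + 11 = 20.
No cover costs less than 20.

20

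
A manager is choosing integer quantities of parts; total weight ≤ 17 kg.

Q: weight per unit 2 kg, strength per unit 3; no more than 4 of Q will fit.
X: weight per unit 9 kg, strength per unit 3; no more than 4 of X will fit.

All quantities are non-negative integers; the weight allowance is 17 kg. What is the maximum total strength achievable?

15

This is a bounded integer knapsack.
Q has the best ratio (3/2); taking only Q gives at most 4×3 = 12 (stopped by the supply cap of 4).
Mixing does better — 4×Q and 1×X: weight 17 ≤ 17, strength 4·3 + 1·3 = 15.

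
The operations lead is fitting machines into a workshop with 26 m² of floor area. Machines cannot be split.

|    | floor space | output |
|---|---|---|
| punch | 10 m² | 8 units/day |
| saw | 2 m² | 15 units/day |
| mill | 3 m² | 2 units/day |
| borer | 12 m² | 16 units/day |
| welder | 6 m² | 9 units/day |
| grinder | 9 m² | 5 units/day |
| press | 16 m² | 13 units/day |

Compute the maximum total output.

This is a 0-1 knapsack instance.
Allowing fractional choices, the relaxed optimum would be about 44.9, but machines are indivisible.
punch + saw + borer: floor space 10 + 2 + 12 = 24 ≤ 26, output 8 + 15 + 16 = 39.
saw + mill + borer + welder: floor space 2 + 3 + 12 + 6 = 23 ≤ 26, output 15 + 2 + 16 + 9 = 42.
saw + borer + welder: floor space 2 + 12 + 6 = 20 ≤ 26, output 15 + 16 + 9 = 40.
Best is saw, mill, borer, and welder with total output 42.

42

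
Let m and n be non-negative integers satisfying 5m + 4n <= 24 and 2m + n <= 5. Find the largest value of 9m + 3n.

21

(m,n)=(2,1): 5·2+4·1=14≤24, 2·2+1·1=5≤5, objective 21.
(m,n)=(2,0): 5·2+4·0=10≤24, 2·2+1·0=4≤5, objective 18.
(m,n)=(1,2): 5·1+4·2=13≤24, 2·1+1·2=4≤5, objective 15.
No feasible integer point exceeds 21.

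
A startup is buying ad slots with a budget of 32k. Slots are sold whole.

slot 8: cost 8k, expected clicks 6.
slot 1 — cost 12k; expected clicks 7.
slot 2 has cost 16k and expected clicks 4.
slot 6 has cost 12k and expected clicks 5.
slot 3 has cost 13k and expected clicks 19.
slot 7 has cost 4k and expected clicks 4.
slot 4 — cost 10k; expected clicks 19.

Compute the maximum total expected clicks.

44

This is an integer program with binary decision variables.
Allowing fractional choices, the relaxed optimum would be about 45.8, but ad slots are indivisible.
slot 8 + slot 3 + slot 4: cost 8 + 13 + 10 = 31 ≤ 32, expected clicks 6 + 19 + 19 = 44.
slot 3 + slot 7 + slot 4: cost 13 + 4 + 10 = 27 ≤ 32, expected clicks 19 + 4 + 19 = 42.
Best is slot 8, slot 3, and slot 4 with total expected clicks 44.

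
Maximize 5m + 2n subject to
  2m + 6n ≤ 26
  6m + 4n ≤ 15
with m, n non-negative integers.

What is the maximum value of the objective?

The continuous relaxation peaks at (2.5, 0) with value 12.50; rounding to a feasible lattice point costs some objective.
(m,n)=(2,0): 2·2+6·0=4≤26, 6·2+4·0=12≤15, objective 10.
(m,n)=(1,1): 2·1+6·1=8≤26, 6·1+4·1=10≤15, objective 7.
(m,n)=(1,0): 2·1+6·0=2≤26, 6·1+4·0=6≤15, objective 5.
Maximum is 10 at (m,n)=(2,0).

10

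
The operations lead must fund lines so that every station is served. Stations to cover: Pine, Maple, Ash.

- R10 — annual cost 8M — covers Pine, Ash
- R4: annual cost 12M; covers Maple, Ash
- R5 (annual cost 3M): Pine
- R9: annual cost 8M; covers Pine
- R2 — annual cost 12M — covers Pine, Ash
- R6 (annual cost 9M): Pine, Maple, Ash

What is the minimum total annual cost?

9

This is an integer covering problem.
R6 alone covers Pine, Maple, Ash — every station.
Total annual cost: 9.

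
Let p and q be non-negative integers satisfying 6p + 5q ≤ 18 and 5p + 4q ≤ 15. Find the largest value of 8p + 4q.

(p,q)=(3,0): 6·3+5·0=18≤18, 5·3+4·0=15≤15, objective 24.
(p,q)=(2,1): 6·2+5·1=17≤18, 5·2+4·1=14≤15, objective 20.
No feasible integer point exceeds 24.

24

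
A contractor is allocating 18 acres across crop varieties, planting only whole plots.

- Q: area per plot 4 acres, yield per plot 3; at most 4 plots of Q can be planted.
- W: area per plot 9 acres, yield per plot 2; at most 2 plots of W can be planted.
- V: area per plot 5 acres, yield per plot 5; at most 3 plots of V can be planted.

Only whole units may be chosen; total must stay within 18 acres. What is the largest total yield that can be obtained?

16

V has the best ratio (5/5); taking only V gives at most 3×5 = 15 (stopped by the area limit).
Mixing does better — 2×Q and 2×V: area 18 ≤ 18, yield 2·3 + 2·5 = 16.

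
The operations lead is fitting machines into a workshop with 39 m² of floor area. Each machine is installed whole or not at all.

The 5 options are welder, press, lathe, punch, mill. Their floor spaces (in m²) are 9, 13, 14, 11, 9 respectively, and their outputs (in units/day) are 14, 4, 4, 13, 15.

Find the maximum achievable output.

42

This is an integer program with binary decision variables.
Take welder, punch, and mill: floor space 9 + 11 + 9 = 29 ≤ 39, output 14 + 13 + 15 = 42.
No other feasible combination does better.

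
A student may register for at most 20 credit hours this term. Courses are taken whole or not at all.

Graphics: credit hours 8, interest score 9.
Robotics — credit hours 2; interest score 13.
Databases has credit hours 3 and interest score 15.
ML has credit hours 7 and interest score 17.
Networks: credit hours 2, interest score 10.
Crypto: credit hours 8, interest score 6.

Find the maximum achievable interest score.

55

Robotics + Databases + ML + Networks: credit hours 2 + 3 + 7 + 2 = 14 ≤ 20, interest score 13 + 15 + 17 + 10 = 55.
Graphics + Robotics + Databases + ML: credit hours 8 + 2 + 3 + 7 = 20 ≤ 20, interest score 9 + 13 + 15 + 17 = 54.
Best is Robotics, Databases, ML, and Networks with total interest score 55.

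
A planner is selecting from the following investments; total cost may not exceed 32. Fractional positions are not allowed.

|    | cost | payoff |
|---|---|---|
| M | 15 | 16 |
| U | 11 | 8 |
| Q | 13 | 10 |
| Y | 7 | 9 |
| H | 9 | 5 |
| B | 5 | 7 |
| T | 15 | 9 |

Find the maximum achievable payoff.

32

M + U + B: cost 15 + 11 + 5 = 31 ≤ 32, payoff 16 + 8 + 7 = 31.
M + Y + B: cost 15 + 7 + 5 = 27 ≤ 32, payoff 16 + 9 + 7 = 32.
M + Y + H: cost 15 + 7 + 9 = 31 ≤ 32, payoff 16 + 9 + 5 = 30.
Best is M, Y, and B with total payoff 32.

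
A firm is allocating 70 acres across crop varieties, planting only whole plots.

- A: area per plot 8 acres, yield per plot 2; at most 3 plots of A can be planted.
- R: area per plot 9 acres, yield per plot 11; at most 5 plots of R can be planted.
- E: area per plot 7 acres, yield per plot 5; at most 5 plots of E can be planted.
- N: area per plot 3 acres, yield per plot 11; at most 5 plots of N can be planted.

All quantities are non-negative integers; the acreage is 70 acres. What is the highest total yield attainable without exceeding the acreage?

This is a bounded integer knapsack.
Take 5×R, 1×E, and 5×N: area 67 ≤ 70, yield 5·11 + 1·5 + 5·11 = 115.
N has the best ratio (11/3) and is taken to its limit of 5; remaining capacity is filled optimally with the others.

115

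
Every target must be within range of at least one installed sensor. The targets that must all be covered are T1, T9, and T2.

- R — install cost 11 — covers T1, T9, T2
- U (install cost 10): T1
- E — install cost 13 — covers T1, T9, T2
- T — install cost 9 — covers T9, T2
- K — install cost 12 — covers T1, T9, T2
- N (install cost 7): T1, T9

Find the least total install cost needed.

11

R alone covers T1, T9, T2 — every target.
Total install cost: 11.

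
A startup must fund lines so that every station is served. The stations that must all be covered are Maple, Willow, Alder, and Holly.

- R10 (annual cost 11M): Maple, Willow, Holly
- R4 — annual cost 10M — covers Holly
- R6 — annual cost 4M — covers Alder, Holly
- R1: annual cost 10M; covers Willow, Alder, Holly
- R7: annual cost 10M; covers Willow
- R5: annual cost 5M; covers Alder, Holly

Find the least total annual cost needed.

Choose R10 and R6: together they cover Maple, Willow, Alder, Holly — every station.
Total annual cost: 11 + 4 = 15.
No cover costs less than 15.

15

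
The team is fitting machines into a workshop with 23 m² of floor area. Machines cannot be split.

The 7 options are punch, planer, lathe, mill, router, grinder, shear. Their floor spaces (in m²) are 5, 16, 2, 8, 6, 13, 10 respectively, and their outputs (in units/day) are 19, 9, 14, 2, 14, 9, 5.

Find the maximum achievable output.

Take punch, lathe, router, and shear: floor space 5 + 2 + 6 + 10 = 23 ≤ 23, output 19 + 14 + 14 + 5 = 52.
No other feasible combination does better.

52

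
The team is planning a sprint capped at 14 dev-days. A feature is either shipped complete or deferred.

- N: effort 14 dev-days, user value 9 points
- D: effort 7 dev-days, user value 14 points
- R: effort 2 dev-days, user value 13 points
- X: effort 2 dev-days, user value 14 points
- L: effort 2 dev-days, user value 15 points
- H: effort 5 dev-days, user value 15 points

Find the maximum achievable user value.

Allowing fractional choices, the relaxed optimum would be about 63.0, but features are indivisible.
R + X + L + H: effort 2 + 2 + 2 + 5 = 11 ≤ 14, user value 13 + 14 + 15 + 15 = 57.
D + R + X + L: effort 7 + 2 + 2 + 2 = 13 ≤ 14, user value 14 + 13 + 14 + 15 = 56.
Best is R, X, L, and H with total user value 57.

57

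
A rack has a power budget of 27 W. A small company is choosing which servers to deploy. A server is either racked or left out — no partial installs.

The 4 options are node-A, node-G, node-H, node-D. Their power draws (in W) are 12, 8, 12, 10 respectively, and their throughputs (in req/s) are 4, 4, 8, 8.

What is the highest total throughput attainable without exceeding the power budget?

16

Allowing fractional choices, the relaxed optimum would be about 18.5, but servers are indivisible.
node-G + node-D: power draw 8 + 10 = 18 ≤ 27, throughput 4 + 8 = 12.
node-H + node-D: power draw 12 + 10 = 22 ≤ 27, throughput 8 + 8 = 16.
Best is node-H and node-D with total throughput 16.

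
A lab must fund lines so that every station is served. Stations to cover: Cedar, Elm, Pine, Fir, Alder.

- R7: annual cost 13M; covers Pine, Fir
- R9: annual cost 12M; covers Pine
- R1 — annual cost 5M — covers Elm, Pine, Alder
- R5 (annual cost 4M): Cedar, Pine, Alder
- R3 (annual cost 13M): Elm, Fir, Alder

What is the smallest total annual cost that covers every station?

The greedy cost-per-new-station heuristic would pick R5, R1, and R7 for 22, but a cheaper cover exists.
Choose R5 and R3: together they cover Cedar, Elm, Pine, Fir, Alder — every station.
Total annual cost: 4 + 13 = 17.
No cover costs less than 17.

17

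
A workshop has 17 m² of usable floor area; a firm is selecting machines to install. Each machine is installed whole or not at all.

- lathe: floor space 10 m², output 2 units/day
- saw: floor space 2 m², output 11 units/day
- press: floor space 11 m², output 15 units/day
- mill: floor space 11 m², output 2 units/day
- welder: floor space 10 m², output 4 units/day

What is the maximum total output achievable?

26

Allowing fractional choices, the relaxed optimum would be about 27.6, but machines are indivisible.
press: floor space 11 ≤ 17, output 15.
saw + welder: floor space 2 + 10 = 12 ≤ 17, output 11 + 4 = 15.
saw + press: floor space 2 + 11 = 13 ≤ 17, output 11 + 15 = 26.
Best is saw and press with total output 26.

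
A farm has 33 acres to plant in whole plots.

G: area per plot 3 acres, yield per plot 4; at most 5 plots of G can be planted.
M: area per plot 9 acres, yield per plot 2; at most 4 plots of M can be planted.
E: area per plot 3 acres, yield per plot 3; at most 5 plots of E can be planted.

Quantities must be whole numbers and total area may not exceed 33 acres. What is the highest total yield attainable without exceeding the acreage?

G has the best ratio (4/3); taking only G gives at most 5×4 = 20 (stopped by the supply cap of 5).
Mixing does better — 5×G and 5×E: area 30 ≤ 33, yield 5·4 + 5·3 = 35.

35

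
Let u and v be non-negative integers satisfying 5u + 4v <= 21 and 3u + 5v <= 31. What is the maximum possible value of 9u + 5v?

(u,v)=(4,0): 5·4+4·0=20≤21, 3·4+5·0=12≤31, objective 36.
(u,v)=(3,1): 5·3+4·1=19≤21, 3·3+5·1=14≤31, objective 32.
Maximum is 36 at (u,v)=(4,0).

36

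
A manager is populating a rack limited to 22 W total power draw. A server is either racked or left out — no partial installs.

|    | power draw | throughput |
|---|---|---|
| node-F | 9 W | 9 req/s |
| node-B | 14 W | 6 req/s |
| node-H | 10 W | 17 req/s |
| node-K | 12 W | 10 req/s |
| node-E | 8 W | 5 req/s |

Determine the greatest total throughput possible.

node-F + node-H: power draw 9 + 10 = 19 ≤ 22, throughput 9 + 17 = 26.
node-H + node-E: power draw 10 + 8 = 18 ≤ 22, throughput 17 + 5 = 22.
node-H + node-K: power draw 10 + 12 = 22 ≤ 22, throughput 17 + 10 = 27.
Best is node-H and node-K with total throughput 27.

27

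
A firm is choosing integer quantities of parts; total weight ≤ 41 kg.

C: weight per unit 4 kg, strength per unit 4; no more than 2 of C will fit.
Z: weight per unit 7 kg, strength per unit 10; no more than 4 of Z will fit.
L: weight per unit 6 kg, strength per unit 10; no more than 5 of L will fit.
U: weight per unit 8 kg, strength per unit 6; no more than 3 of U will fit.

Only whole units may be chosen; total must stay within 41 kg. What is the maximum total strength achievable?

1×C, 1×Z, and 5×L: weight 41 ≤ 41, strength 1·4 + 1·10 + 5·10 = 64.
1×Z and 5×L: weight 37 ≤ 41, strength 1·10 + 5·10 = 60.
Best is 64.

64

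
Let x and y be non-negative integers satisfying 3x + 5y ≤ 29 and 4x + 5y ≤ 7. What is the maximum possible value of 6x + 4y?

6

The continuous relaxation peaks at (1.75, 0) with value 10.50; rounding to a feasible lattice point costs some objective.
(x,y)=(1,0): 3·1+5·0=3≤29, 4·1+5·0=4≤7, objective 6.
(x,y)=(0,1): 3·0+5·1=5≤29, 4·0+5·1=5≤7, objective 4.
(x,y)=(0,0): 3·0+5·0=0≤29, 4·0+5·0=0≤7, objective 0.
The best lattice point is (1,0), giving 6.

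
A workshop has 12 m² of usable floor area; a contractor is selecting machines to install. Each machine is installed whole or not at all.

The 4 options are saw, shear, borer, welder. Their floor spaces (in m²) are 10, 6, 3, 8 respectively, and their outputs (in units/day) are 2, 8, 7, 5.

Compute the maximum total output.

Take shear and borer: floor space 6 + 3 = 9 ≤ 12, output 8 + 7 = 15.
No other feasible combination does better.

15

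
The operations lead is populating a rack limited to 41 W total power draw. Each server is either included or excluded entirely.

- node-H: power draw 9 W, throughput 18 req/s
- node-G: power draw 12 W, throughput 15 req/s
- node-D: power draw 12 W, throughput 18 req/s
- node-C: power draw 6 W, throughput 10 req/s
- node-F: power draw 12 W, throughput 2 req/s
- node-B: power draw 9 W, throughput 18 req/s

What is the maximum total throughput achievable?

64

Allowing fractional choices, the relaxed optimum would be about 70.2, but servers are indivisible.
node-H + node-D + node-C + node-B: power draw 9 + 12 + 6 + 9 = 36 ≤ 41, throughput 18 + 18 + 10 + 18 = 64.
node-H + node-G + node-C + node-B: power draw 9 + 12 + 6 + 9 = 36 ≤ 41, throughput 18 + 15 + 10 + 18 = 61.
node-H + node-G + node-D + node-C: power draw 9 + 12 + 12 + 6 = 39 ≤ 41, throughput 18 + 15 + 18 + 10 = 61.
Best is node-H, node-D, node-C, and node-B with total throughput 64.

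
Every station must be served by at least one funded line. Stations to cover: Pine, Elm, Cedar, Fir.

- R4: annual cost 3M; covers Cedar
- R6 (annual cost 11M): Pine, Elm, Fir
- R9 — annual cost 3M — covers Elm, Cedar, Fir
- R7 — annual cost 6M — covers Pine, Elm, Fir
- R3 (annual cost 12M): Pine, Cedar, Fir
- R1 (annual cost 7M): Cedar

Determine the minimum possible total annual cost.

9

Choose R4 and R7: together they cover Pine, Elm, Cedar, Fir — every station.
Total annual cost: 3 + 6 = 9.
No cover costs less than 9.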